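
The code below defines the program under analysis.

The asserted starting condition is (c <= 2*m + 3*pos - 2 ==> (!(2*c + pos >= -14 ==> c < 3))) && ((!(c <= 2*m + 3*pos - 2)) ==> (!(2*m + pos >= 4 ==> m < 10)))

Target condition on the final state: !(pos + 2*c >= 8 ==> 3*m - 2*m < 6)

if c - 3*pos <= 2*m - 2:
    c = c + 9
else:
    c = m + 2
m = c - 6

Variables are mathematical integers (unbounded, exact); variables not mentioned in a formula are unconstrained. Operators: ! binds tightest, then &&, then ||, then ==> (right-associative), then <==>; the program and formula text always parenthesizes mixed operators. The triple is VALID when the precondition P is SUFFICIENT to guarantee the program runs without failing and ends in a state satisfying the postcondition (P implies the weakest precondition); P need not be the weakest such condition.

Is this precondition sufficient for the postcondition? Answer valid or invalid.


Working backward. After the program, the postcondition !(pos + 2*c >= 8 ==> 3*m - 2*m < 6) must hold; in canonical form it is !(2*c + pos >= 8 ==> m < 6).
Before m := c - 6: !(2*c + pos >= 8 ==> c < 12)
Then branch requires !(2*c + pos >= -10 ==> c < 3); else branch requires !(2*m + pos >= 4 ==> m < 10).
Before the if: (c <= 2*m + 3*pos - 2 ==> (!(2*c + pos >= -10 ==> c < 3))) && ((!(c <= 2*m + 3*pos - 2)) ==> (!(2*m + pos >= 4 ==> m < 10)))
The weakest precondition is (c <= 2*m + 3*pos - 2 ==> (!(2*c + pos >= -10 ==> c < 3))) && ((!(c <= 2*m + 3*pos - 2)) ==> (!(2*m + pos >= 4 ==> m < 10))).
Check whether (c <= 2*m + 3*pos - 2 ==> (!(2*c + pos >= -14 ==> c < 3))) && ((!(c <= 2*m + 3*pos - 2)) ==> (!(2*m + pos >= 4 ==> m < 10))) implies it.
Countermodel: at the initial state c = 3, m = 28, pos = -17, the precondition holds but the weakest precondition fails.
Answer: invalid


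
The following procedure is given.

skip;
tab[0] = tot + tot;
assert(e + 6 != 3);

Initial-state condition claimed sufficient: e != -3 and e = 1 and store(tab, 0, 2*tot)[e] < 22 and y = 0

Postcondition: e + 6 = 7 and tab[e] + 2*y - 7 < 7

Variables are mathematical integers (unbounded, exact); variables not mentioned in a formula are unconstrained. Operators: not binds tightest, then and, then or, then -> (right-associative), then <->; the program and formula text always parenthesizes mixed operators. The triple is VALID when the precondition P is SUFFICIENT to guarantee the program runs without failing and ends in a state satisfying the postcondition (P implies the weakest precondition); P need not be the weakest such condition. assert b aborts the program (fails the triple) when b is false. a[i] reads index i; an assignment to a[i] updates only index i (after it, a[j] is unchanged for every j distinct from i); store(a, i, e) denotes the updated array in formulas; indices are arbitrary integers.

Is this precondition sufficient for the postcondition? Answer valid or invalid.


Working backward. After the program, the postcondition e + 6 = 7 and tab[e] + 2*y - 7 < 7 must hold; in canonical form it is e = 1 and tab[e] + 2*y < 14.
Before assert e + 6 != 3: e != -3 and e = 1 and tab[e] + 2*y < 14
Before tab[0] := tot + tot: e != -3 and e = 1 and store(tab, 0, 2*tot)[e] + 2*y < 14
Before skip: e != -3 and e = 1 and store(tab, 0, 2*tot)[e] + 2*y < 14
The weakest precondition is e != -3 and e = 1 and store(tab, 0, 2*tot)[e] + 2*y < 14.
Check whether e != -3 and e = 1 and store(tab, 0, 2*tot)[e] < 22 and y = 0 implies it.
Countermodel: at the initial state e = 1, tab = {[0] = 14, [1] = 14, elsewhere 14}, tot = 0, y = 0, the precondition holds but the weakest precondition fails.
Answer: invalid


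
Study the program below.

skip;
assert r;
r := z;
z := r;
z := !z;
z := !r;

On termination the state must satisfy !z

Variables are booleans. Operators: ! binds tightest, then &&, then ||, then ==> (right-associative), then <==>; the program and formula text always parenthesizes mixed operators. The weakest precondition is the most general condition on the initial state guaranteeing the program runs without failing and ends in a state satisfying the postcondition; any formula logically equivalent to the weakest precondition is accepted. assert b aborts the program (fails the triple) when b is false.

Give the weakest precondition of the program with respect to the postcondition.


Working backward. After the program, !z must hold.
Before z := !r: r
Before z := !z: r
Before z := r: r
Before r := z: z
Before assert r: r && z
Before skip: r && z
Answer: WP = r && z


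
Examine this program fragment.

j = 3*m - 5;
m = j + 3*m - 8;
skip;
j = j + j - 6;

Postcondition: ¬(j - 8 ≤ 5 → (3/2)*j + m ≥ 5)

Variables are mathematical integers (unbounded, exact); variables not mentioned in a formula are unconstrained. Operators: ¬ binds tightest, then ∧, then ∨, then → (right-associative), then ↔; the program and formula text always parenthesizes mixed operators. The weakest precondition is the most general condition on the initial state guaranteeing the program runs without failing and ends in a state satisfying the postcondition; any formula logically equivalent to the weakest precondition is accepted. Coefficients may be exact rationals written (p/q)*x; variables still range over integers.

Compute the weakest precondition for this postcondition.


Working backward. After the program, the postcondition ¬(j - 8 ≤ 5 → (3/2)*j + m ≥ 5) must hold; in canonical form it is ¬(j ≤ 13 → (3/2)*j + m ≥ 5).
Before j := j + j - 6: ¬(2*j ≤ 19 → 3*j + m ≥ 14)
Before skip: ¬(2*j ≤ 19 → 3*j + m ≥ 14)
Before m := j + 3*m - 8: ¬(2*j ≤ 19 → 4*j + 3*m ≥ 22)
Before j := 3*m - 5: ¬(6*m ≤ 29 → 15*m ≥ 42)
Answer: WP = ¬(6*m ≤ 29 → 15*m ≥ 42)


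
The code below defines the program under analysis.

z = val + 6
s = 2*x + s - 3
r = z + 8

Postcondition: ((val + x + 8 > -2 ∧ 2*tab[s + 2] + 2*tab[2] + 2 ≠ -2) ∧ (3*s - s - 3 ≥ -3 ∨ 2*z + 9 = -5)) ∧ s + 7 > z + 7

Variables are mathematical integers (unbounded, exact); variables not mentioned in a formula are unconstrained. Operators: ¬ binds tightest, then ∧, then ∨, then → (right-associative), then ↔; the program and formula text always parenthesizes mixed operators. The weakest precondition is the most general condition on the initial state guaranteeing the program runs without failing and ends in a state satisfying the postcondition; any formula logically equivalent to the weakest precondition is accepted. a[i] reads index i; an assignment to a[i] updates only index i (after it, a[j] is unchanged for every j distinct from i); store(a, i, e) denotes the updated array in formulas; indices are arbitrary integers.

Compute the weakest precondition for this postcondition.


Working backward. After the program, the postcondition ((val + x + 8 > -2 ∧ 2*tab[s + 2] + 2*tab[2] + 2 ≠ -2) ∧ (3*s - s - 3 ≥ -3 ∨ 2*z + 9 = -5)) ∧ s + 7 > z + 7 must hold; in canonical form it is val + x > -10 ∧ 2*tab[s + 2] + 2*tab[2] ≠ -4 ∧ (2*s ≥ 0 ∨ 2*z = -14) ∧ s > z.
Before r := z + 8: val + x > -10 ∧ 2*tab[s + 2] + 2*tab[2] ≠ -4 ∧ (2*s ≥ 0 ∨ 2*z = -14) ∧ s > z
Before s := 2*x + s - 3: val + x > -10 ∧ 2*tab[2] + 2*tab[s + 2*x - 1] ≠ -4 ∧ (2*s + 4*x ≥ 6 ∨ 2*z = -14) ∧ s + 2*x > z + 3
Before z := val + 6: val + x > -10 ∧ 2*tab[2] + 2*tab[s + 2*x - 1] ≠ -4 ∧ (2*s + 4*x ≥ 6 ∨ 2*val = -26) ∧ s + 2*x > val + 9
Answer: WP = val + x > -10 ∧ 2*tab[2] + 2*tab[s + 2*x - 1] ≠ -4 ∧ (2*s + 4*x ≥ 6 ∨ 2*val = -26) ∧ s + 2*x > val + 9


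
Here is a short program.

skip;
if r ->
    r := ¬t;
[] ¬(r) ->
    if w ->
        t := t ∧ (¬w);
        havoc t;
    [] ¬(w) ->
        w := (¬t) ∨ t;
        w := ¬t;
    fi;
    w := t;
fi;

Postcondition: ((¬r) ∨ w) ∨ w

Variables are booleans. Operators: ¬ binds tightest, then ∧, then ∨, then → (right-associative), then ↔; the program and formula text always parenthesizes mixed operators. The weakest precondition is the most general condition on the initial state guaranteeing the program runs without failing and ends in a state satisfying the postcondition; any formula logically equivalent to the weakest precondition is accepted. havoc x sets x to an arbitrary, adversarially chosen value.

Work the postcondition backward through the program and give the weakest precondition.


Working backward. After the program, the postcondition ((¬r) ∨ w) ∨ w must hold; in canonical form it is (¬r) ∨ w.
Then branch requires t ∨ w; else branch requires (w → (¬r)) ∧ ((¬w) → ((¬r) ∨ t)).
Before the if: (r → (t ∨ w)) ∧ ((¬r) → ((w → (¬r)) ∧ ((¬w) → ((¬r) ∨ t))))
Before skip: (r → (t ∨ w)) ∧ ((¬r) → ((w → (¬r)) ∧ ((¬w) → ((¬r) ∨ t))))
Answer: WP = (r → (t ∨ w)) ∧ ((¬r) → ((w → (¬r)) ∧ ((¬w) → ((¬r) ∨ t))))


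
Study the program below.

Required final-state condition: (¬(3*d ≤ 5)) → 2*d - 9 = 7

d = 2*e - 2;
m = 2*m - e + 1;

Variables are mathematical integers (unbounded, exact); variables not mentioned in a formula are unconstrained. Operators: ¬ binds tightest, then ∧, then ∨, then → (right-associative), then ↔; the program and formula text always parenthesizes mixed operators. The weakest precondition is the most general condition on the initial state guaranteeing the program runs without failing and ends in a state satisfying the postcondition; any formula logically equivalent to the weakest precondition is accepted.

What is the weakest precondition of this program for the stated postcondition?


Working backward. After the program, the postcondition (¬(3*d ≤ 5)) → 2*d - 9 = 7 must hold; in canonical form it is (¬(3*d ≤ 5)) → 2*d = 16.
Before m := 2*m - e + 1: (¬(3*d ≤ 5)) → 2*d = 16
Before d := 2*e - 2: (¬(6*e ≤ 11)) → 4*e = 20
Answer: WP = (¬(6*e ≤ 11)) → 4*e = 20


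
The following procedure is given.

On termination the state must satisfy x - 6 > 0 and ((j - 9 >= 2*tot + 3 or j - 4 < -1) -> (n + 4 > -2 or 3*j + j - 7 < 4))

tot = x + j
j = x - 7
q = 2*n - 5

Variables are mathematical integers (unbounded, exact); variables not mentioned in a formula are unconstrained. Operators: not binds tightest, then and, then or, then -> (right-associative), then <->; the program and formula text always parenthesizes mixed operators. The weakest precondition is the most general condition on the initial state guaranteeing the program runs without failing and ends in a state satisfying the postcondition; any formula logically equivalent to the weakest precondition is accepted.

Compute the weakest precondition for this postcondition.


Working backward. After the program, the postcondition x - 6 > 0 and ((j - 9 >= 2*tot + 3 or j - 4 < -1) -> (n + 4 > -2 or 3*j + j - 7 < 4)) must hold; in canonical form it is x > 6 and ((j >= 2*tot + 12 or j < 3) -> (n > -6 or 4*j < 11)).
Before q := 2*n - 5: x > 6 and ((j >= 2*tot + 12 or j < 3) -> (n > -6 or 4*j < 11))
Before j := x - 7: x > 6 and ((x >= 2*tot + 19 or x < 10) -> (n > -6 or 4*x < 39))
Before tot := x + j: x > 6 and ((2*j + x <= -19 or x < 10) -> (n > -6 or 4*x < 39))
Answer: WP = x > 6 and ((2*j + x <= -19 or x < 10) -> (n > -6 or 4*x < 39))


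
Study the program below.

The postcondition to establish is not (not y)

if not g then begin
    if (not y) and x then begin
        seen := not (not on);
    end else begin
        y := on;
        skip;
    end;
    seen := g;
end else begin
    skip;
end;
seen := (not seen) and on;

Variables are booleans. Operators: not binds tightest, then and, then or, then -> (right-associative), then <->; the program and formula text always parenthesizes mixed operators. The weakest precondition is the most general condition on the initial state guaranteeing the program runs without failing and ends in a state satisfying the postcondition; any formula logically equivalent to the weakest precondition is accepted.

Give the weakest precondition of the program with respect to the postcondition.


Working backward. After the program, the postcondition not (not y) must hold; in canonical form it is y.
Before seen := (not seen) and on: y
Then branch requires (((not y) and x) -> y) and ((not ((not y) and x)) -> on); else branch requires y.
Before the if: ((not g) -> ((((not y) and x) -> y) and ((not ((not y) and x)) -> on))) and (g -> y)
Answer: WP = ((not g) -> ((((not y) and x) -> y) and ((not ((not y) and x)) -> on))) and (g -> y)


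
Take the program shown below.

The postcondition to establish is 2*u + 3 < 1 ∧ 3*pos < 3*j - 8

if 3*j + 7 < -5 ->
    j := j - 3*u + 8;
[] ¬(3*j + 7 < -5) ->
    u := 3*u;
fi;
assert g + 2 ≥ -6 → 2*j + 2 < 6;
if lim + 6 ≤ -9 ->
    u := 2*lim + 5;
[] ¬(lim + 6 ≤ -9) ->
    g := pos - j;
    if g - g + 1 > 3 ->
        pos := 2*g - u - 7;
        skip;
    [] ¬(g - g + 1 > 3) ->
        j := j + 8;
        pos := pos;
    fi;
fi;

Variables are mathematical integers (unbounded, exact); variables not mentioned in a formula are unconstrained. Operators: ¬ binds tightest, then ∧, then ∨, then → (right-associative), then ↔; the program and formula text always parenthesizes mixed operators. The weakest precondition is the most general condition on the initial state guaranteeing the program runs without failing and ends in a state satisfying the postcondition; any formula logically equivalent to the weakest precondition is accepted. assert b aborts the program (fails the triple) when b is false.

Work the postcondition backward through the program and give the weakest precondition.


Working backward. After the program, the postcondition 2*u + 3 < 1 ∧ 3*pos < 3*j - 8 must hold; in canonical form it is 2*u < -2 ∧ 3*pos < 3*j - 8.
Then branch requires 4*lim < -12 ∧ 3*pos < 3*j - 8; else branch requires 2*u < -2 ∧ 3*pos < 3*j + 16.
Before the if: (lim ≤ -15 → (4*lim < -12 ∧ 3*pos < 3*j - 8)) ∧ ((¬(lim ≤ -15)) → (2*u < -2 ∧ 3*pos < 3*j + 16))
Before assert g + 2 ≥ -6 → 2*j + 2 < 6: (g ≥ -8 → 2*j < 4) ∧ (lim ≤ -15 → (4*lim < -12 ∧ 3*pos < 3*j - 8)) ∧ ((¬(lim ≤ -15)) → (2*u < -2 ∧ 3*pos < 3*j + 16))
Then branch requires (g ≥ -8 → 2*j < 6*u - 12) ∧ (lim ≤ -15 → (4*lim < -12 ∧ 3*pos + 9*u < 3*j + 16)) ∧ ((¬(lim ≤ -15)) → (2*u < -2 ∧ 3*pos + 9*u < 3*j + 40)); else branch requires (g ≥ -8 → 2*j < 4) ∧ (lim ≤ -15 → (4*lim < -12 ∧ 3*pos < 3*j - 8)) ∧ ((¬(lim ≤ -15)) → (6*u < -2 ∧ 3*pos < 3*j + 16)).
Before the if: (3*j < -12 → ((g ≥ -8 → 2*j < 6*u - 12) ∧ (lim ≤ -15 → (4*lim < -12 ∧ 3*pos + 9*u < 3*j + 16)) ∧ ((¬(lim ≤ -15)) → (2*u < -2 ∧ 3*pos + 9*u < 3*j + 40)))) ∧ ((¬(3*j < -12)) → ((g ≥ -8 → 2*j < 4) ∧ (lim ≤ -15 → (4*lim < -12 ∧ 3*pos < 3*j - 8)) ∧ ((¬(lim ≤ -15)) → (6*u < -2 ∧ 3*pos < 3*j + 16))))
Answer: WP = (3*j < -12 → ((g ≥ -8 → 2*j < 6*u - 12) ∧ (lim ≤ -15 → (4*lim < -12 ∧ 3*pos + 9*u < 3*j + 16)) ∧ ((¬(lim ≤ -15)) → (2*u < -2 ∧ 3*pos + 9*u < 3*j + 40)))) ∧ ((¬(3*j < -12)) → ((g ≥ -8 → 2*j < 4) ∧ (lim ≤ -15 → (4*lim < -12 ∧ 3*pos < 3*j - 8)) ∧ ((¬(lim ≤ -15)) → (6*u < -2 ∧ 3*pos < 3*j + 16))))


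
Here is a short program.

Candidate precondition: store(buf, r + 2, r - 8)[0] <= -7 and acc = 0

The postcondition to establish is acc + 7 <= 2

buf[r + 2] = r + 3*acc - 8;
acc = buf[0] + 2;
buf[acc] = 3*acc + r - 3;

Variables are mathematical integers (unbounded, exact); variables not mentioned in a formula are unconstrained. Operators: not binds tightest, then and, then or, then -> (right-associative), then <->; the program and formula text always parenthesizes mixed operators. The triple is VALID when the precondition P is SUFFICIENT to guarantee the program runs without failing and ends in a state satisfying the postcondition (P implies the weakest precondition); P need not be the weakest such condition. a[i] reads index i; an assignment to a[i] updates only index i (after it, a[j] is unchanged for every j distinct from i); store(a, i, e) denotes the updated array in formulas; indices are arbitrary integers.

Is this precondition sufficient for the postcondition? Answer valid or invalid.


Working backward. After the program, the postcondition acc + 7 <= 2 must hold; in canonical form it is acc <= -5.
Before buf[acc] := 3*acc + r - 3: acc <= -5
Before acc := buf[0] + 2: buf[0] <= -7
Before buf[r + 2] := r + 3*acc - 8: store(buf, r + 2, 3*acc + r - 8)[0] <= -7
The weakest precondition is store(buf, r + 2, 3*acc + r - 8)[0] <= -7.
Check whether store(buf, r + 2, r - 8)[0] <= -7 and acc = 0 implies it.
Every state satisfying the precondition satisfies the weakest precondition: the implication holds.
Answer: valid


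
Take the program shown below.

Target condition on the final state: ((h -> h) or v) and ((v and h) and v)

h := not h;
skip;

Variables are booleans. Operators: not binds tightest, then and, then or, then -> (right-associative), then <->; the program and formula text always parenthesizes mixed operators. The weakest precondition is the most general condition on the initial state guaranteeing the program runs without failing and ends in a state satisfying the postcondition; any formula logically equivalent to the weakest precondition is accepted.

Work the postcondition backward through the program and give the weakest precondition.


Working backward. After the program, the postcondition ((h -> h) or v) and ((v and h) and v) must hold; in canonical form it is v and h.
Before skip: v and h
Before h := not h: v and (not h)
Answer: WP = v and (not h)


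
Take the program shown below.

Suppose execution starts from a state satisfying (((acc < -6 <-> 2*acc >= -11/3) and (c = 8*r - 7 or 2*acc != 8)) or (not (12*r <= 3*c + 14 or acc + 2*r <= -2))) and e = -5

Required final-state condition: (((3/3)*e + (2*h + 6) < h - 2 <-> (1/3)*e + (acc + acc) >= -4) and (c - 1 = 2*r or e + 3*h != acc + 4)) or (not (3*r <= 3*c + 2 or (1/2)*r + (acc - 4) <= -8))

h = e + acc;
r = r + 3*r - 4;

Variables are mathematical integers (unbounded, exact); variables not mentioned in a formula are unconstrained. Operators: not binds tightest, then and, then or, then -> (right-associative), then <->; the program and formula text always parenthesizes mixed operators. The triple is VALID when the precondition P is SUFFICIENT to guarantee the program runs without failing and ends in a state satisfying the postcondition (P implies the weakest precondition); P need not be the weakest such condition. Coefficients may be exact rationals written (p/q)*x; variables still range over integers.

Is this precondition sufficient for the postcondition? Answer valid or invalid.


Working backward. After the program, the postcondition (((3/3)*e + (2*h + 6) < h - 2 <-> (1/3)*e + (acc + acc) >= -4) and (c - 1 = 2*r or e + 3*h != acc + 4)) or (not (3*r <= 3*c + 2 or (1/2)*r + (acc - 4) <= -8)) must hold; in canonical form it is ((e + h < -8 <-> 2*acc + (1/3)*e >= -4) and (c = 2*r + 1 or e + 3*h != acc + 4)) or (not (3*r <= 3*c + 2 or acc + (1/2)*r <= -4)).
Before r := r + 3*r - 4: ((e + h < -8 <-> 2*acc + (1/3)*e >= -4) and (c = 8*r - 7 or e + 3*h != acc + 4)) or (not (12*r <= 3*c + 14 or acc + 2*r <= -2))
Before h := e + acc: ((acc + 2*e < -8 <-> 2*acc + (1/3)*e >= -4) and (c = 8*r - 7 or 2*acc + 4*e != 4)) or (not (12*r <= 3*c + 14 or acc + 2*r <= -2))
The weakest precondition is ((acc + 2*e < -8 <-> 2*acc + (1/3)*e >= -4) and (c = 8*r - 7 or 2*acc + 4*e != 4)) or (not (12*r <= 3*c + 14 or acc + 2*r <= -2)).
Check whether (((acc < -6 <-> 2*acc >= -11/3) and (c = 8*r - 7 or 2*acc != 8)) or (not (12*r <= 3*c + 14 or acc + 2*r <= -2))) and e = -5 implies it.
Countermodel: at the initial state acc = -2, c = -8, e = -5, r = 0, the precondition holds but the weakest precondition fails.
Answer: invalid


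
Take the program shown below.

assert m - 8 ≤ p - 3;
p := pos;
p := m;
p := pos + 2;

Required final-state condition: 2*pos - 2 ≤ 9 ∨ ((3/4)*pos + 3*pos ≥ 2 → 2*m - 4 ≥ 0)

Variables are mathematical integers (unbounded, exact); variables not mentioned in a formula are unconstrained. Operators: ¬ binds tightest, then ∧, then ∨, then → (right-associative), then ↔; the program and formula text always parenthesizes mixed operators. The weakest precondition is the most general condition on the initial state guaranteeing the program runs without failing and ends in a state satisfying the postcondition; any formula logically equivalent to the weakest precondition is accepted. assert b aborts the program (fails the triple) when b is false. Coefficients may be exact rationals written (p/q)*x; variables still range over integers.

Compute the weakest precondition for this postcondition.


Working backward. After the program, the postcondition 2*pos - 2 ≤ 9 ∨ ((3/4)*pos + 3*pos ≥ 2 → 2*m - 4 ≥ 0) must hold; in canonical form it is 2*pos ≤ 11 ∨ ((15/4)*pos ≥ 2 → 2*m ≥ 4).
Before p := pos + 2: 2*pos ≤ 11 ∨ ((15/4)*pos ≥ 2 → 2*m ≥ 4)
Before p := m: 2*pos ≤ 11 ∨ ((15/4)*pos ≥ 2 → 2*m ≥ 4)
Before p := pos: 2*pos ≤ 11 ∨ ((15/4)*pos ≥ 2 → 2*m ≥ 4)
Before assert m - 8 ≤ p - 3: m ≤ p + 5 ∧ (2*pos ≤ 11 ∨ ((15/4)*pos ≥ 2 → 2*m ≥ 4))
Answer: WP = m ≤ p + 5 ∧ (2*pos ≤ 11 ∨ ((15/4)*pos ≥ 2 → 2*m ≥ 4))


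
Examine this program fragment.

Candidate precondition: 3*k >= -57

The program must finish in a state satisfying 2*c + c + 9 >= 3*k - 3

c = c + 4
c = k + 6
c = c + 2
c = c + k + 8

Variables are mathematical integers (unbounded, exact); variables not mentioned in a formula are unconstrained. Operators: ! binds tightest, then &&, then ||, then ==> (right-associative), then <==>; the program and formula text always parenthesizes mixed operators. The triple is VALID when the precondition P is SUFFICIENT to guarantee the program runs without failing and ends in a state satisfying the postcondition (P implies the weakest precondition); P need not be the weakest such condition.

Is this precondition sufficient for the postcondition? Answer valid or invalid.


Working backward. After the program, the postcondition 2*c + c + 9 >= 3*k - 3 must hold; in canonical form it is 3*c >= 3*k - 12.
Before c := c + k + 8: 3*c >= -36
Before c := c + 2: 3*c >= -42
Before c := k + 6: 3*k >= -60
Before c := c + 4: 3*k >= -60
The weakest precondition is 3*k >= -60.
Check whether 3*k >= -57 implies it.
Every state satisfying the precondition satisfies the weakest precondition: the implication holds.
Answer: valid


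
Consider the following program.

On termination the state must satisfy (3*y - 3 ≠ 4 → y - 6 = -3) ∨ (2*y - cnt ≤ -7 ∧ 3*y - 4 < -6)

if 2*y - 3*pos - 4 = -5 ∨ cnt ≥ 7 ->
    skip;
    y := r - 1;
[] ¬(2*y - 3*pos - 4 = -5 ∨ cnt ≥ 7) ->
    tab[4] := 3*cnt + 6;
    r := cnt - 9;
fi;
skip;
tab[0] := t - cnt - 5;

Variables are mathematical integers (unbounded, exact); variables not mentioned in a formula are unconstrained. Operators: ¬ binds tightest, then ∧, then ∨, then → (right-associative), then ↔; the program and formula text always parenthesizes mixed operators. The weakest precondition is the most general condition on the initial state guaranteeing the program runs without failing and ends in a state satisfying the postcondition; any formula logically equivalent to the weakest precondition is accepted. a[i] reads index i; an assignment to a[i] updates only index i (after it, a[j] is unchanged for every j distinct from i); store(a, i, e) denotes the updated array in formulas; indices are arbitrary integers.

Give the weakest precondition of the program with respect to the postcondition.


Working backward. After the program, the postcondition (3*y - 3 ≠ 4 → y - 6 = -3) ∨ (2*y - cnt ≤ -7 ∧ 3*y - 4 < -6) must hold; in canonical form it is (3*y ≠ 7 → y = 3) ∨ (2*y ≤ cnt - 7 ∧ 3*y < -2).
Before tab[0] := t - cnt - 5: (3*y ≠ 7 → y = 3) ∨ (2*y ≤ cnt - 7 ∧ 3*y < -2)
Before skip: (3*y ≠ 7 → y = 3) ∨ (2*y ≤ cnt - 7 ∧ 3*y < -2)
Then branch requires (3*r ≠ 10 → r = 4) ∨ (2*r ≤ cnt - 5 ∧ 3*r < 1); else branch requires (3*y ≠ 7 → y = 3) ∨ (2*y ≤ cnt - 7 ∧ 3*y < -2).
Before the if: ((2*y = 3*pos - 1 ∨ cnt ≥ 7) → ((3*r ≠ 10 → r = 4) ∨ (2*r ≤ cnt - 5 ∧ 3*r < 1))) ∧ ((¬(2*y = 3*pos - 1 ∨ cnt ≥ 7)) → ((3*y ≠ 7 → y = 3) ∨ (2*y ≤ cnt - 7 ∧ 3*y < -2)))
Answer: WP = ((2*y = 3*pos - 1 ∨ cnt ≥ 7) → ((3*r ≠ 10 → r = 4) ∨ (2*r ≤ cnt - 5 ∧ 3*r < 1))) ∧ ((¬(2*y = 3*pos - 1 ∨ cnt ≥ 7)) → ((3*y ≠ 7 → y = 3) ∨ (2*y ≤ cnt - 7 ∧ 3*y < -2)))


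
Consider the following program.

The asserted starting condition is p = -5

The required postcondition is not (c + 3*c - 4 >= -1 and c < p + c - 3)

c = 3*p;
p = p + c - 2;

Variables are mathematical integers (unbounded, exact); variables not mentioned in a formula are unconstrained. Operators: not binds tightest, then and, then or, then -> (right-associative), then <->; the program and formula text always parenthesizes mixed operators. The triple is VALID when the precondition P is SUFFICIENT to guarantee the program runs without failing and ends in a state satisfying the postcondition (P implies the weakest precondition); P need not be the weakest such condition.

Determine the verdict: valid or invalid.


Working backward. After the program, the postcondition not (c + 3*c - 4 >= -1 and c < p + c - 3) must hold; in canonical form it is not (4*c >= 3 and p > 3).
Before p := p + c - 2: not (4*c >= 3 and c + p > 5)
Before c := 3*p: not (12*p >= 3 and 4*p > 5)
The weakest precondition is not (12*p >= 3 and 4*p > 5).
Check whether p = -5 implies it.
Every state satisfying the precondition satisfies the weakest precondition: the implication holds.
Answer: valid


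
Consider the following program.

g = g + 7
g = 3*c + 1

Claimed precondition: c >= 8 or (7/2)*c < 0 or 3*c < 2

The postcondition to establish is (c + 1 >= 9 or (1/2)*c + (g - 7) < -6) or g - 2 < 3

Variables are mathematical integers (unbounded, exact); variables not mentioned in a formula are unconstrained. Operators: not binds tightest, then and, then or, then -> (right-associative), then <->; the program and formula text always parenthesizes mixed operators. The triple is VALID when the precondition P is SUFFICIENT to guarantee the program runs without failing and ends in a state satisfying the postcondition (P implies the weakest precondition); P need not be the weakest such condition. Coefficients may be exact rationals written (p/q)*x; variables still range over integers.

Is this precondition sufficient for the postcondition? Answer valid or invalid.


Working backward. After the program, the postcondition (c + 1 >= 9 or (1/2)*c + (g - 7) < -6) or g - 2 < 3 must hold; in canonical form it is c >= 8 or (1/2)*c + g < 1 or g < 5.
Before g := 3*c + 1: c >= 8 or (7/2)*c < 0 or 3*c < 4
Before g := g + 7: c >= 8 or (7/2)*c < 0 or 3*c < 4
The weakest precondition is c >= 8 or (7/2)*c < 0 or 3*c < 4.
Check whether c >= 8 or (7/2)*c < 0 or 3*c < 2 implies it.
Every state satisfying the precondition satisfies the weakest precondition: the implication holds.
Answer: valid


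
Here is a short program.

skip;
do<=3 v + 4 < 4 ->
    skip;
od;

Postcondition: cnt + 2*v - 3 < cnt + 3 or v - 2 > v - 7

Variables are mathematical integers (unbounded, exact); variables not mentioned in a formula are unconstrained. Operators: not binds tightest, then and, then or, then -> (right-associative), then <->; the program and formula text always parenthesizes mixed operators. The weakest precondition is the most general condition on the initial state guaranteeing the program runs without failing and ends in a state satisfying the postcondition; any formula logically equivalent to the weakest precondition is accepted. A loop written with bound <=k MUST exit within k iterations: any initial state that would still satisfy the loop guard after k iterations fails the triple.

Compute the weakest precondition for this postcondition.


Working backward. After the program, the postcondition cnt + 2*v - 3 < cnt + 3 or v - 2 > v - 7 must hold; in canonical form it is true.
Before the loop (bound <=3), unroll the exhaustion recursion (WP_0 = exit-now case; WP_j = one more guarded iteration, up to j = 3):
  WP_0: not (v < 0)
  WP_1: v < 0 -> (not (v < 0))
  WP_2: v < 0 -> (v < 0 -> (not (v < 0)))
  WP_3: v < 0 -> (v < 0 -> (v < 0 -> (not (v < 0))))
So before the loop: v < 0 -> (v < 0 -> (v < 0 -> (not (v < 0))))
Before skip: v < 0 -> (v < 0 -> (v < 0 -> (not (v < 0))))
Answer: WP = v < 0 -> (v < 0 -> (v < 0 -> (not (v < 0))))


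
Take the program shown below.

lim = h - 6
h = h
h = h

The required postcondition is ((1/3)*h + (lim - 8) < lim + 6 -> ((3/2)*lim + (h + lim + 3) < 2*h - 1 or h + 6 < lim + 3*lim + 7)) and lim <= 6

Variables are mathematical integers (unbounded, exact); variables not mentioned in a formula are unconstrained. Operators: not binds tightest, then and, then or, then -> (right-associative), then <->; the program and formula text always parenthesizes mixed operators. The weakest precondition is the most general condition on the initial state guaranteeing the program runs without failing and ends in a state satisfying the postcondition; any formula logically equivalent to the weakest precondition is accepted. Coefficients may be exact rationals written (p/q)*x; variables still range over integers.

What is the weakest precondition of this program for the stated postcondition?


Working backward. After the program, the postcondition ((1/3)*h + (lim - 8) < lim + 6 -> ((3/2)*lim + (h + lim + 3) < 2*h - 1 or h + 6 < lim + 3*lim + 7)) and lim <= 6 must hold; in canonical form it is ((1/3)*h < 14 -> ((5/2)*lim < h - 4 or h < 4*lim + 1)) and lim <= 6.
Before h := h: ((1/3)*h < 14 -> ((5/2)*lim < h - 4 or h < 4*lim + 1)) and lim <= 6
Before h := h: ((1/3)*h < 14 -> ((5/2)*lim < h - 4 or h < 4*lim + 1)) and lim <= 6
Before lim := h - 6: ((1/3)*h < 14 -> ((3/2)*h < 11 or 3*h > 23)) and h <= 12
Answer: WP = ((1/3)*h < 14 -> ((3/2)*h < 11 or 3*h > 23)) and h <= 12


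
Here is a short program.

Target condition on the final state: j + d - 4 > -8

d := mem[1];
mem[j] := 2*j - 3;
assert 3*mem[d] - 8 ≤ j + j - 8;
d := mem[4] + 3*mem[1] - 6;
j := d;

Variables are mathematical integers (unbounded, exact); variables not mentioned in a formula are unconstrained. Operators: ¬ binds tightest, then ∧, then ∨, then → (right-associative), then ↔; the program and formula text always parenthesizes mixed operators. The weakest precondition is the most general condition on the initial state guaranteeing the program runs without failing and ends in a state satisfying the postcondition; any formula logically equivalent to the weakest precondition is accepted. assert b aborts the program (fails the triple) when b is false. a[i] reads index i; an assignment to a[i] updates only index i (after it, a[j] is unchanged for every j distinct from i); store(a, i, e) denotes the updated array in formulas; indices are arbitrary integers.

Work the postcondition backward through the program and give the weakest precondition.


Working backward. After the program, the postcondition j + d - 4 > -8 must hold; in canonical form it is d + j > -4.
Before j := d: 2*d > -4
Before d := mem[4] + 3*mem[1] - 6: 6*mem[1] + 2*mem[4] > 8
Before assert 3*mem[d] - 8 ≤ j + j - 8: 3*mem[d] ≤ 2*j ∧ 6*mem[1] + 2*mem[4] > 8
Before mem[j] := 2*j - 3: 3*store(mem, j, 2*j - 3)[d] ≤ 2*j ∧ 6*store(mem, j, 2*j - 3)[1] + 2*store(mem, j, 2*j - 3)[4] > 8
Before d := mem[1]: 3*store(mem, j, 2*j - 3)[mem[1]] ≤ 2*j ∧ 6*store(mem, j, 2*j - 3)[1] + 2*store(mem, j, 2*j - 3)[4] > 8
Answer: WP = 3*store(mem, j, 2*j - 3)[mem[1]] ≤ 2*j ∧ 6*store(mem, j, 2*j - 3)[1] + 2*store(mem, j, 2*j - 3)[4] > 8


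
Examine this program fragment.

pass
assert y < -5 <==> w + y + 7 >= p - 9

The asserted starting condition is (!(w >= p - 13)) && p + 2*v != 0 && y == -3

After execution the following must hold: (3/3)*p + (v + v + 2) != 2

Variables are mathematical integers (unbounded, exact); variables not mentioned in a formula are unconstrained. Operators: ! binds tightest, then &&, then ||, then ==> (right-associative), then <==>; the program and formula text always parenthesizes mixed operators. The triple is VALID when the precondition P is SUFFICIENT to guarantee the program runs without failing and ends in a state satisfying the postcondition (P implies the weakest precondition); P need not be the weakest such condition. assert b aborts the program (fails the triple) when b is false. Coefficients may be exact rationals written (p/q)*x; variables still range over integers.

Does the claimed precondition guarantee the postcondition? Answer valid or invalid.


Working backward. After the program, the postcondition (3/3)*p + (v + v + 2) != 2 must hold; in canonical form it is p + 2*v != 0.
Before assert y < -5 <==> w + y + 7 >= p - 9: (y < -5 <==> w + y >= p - 16) && p + 2*v != 0
Before skip: (y < -5 <==> w + y >= p - 16) && p + 2*v != 0
The weakest precondition is (y < -5 <==> w + y >= p - 16) && p + 2*v != 0.
Check whether (!(w >= p - 13)) && p + 2*v != 0 && y == -3 implies it.
Every state satisfying the precondition satisfies the weakest precondition: the implication holds.
Answer: valid


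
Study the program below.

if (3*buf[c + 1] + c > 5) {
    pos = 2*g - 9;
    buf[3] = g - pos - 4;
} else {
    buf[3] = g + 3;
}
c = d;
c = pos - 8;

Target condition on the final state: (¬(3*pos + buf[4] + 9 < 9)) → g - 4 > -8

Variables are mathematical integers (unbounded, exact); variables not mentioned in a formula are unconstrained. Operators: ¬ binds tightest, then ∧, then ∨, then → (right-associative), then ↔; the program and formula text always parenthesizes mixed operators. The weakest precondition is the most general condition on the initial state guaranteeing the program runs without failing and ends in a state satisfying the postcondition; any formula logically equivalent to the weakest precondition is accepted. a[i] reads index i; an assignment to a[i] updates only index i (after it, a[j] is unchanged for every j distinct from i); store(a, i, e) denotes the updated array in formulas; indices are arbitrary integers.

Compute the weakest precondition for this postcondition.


Working backward. After the program, the postcondition (¬(3*pos + buf[4] + 9 < 9)) → g - 4 > -8 must hold; in canonical form it is (¬(buf[4] + 3*pos < 0)) → g > -4.
Before c := pos - 8: (¬(buf[4] + 3*pos < 0)) → g > -4
Before c := d: (¬(buf[4] + 3*pos < 0)) → g > -4
Then branch requires (¬(buf[4] + 6*g < 27)) → g > -4; else branch requires (¬(buf[4] + 3*pos < 0)) → g > -4.
Before the if: (3*buf[c + 1] + c > 5 → ((¬(buf[4] + 6*g < 27)) → g > -4)) ∧ ((¬(3*buf[c + 1] + c > 5)) → ((¬(buf[4] + 3*pos < 0)) → g > -4))
Answer: WP = (3*buf[c + 1] + c > 5 → ((¬(buf[4] + 6*g < 27)) → g > -4)) ∧ ((¬(3*buf[c + 1] + c > 5)) → ((¬(buf[4] + 3*pos < 0)) → g > -4))


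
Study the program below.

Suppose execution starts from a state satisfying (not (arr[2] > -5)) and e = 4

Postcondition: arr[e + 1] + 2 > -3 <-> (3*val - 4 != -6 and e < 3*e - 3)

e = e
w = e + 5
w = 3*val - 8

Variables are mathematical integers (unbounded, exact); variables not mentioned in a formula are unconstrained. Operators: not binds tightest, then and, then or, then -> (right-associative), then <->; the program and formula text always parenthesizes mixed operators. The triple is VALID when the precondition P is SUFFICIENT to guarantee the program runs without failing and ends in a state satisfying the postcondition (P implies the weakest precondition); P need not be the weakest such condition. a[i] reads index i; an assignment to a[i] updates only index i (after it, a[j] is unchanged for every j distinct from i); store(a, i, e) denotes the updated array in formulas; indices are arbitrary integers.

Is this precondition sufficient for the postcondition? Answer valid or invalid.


Working backward. After the program, the postcondition arr[e + 1] + 2 > -3 <-> (3*val - 4 != -6 and e < 3*e - 3) must hold; in canonical form it is arr[e + 1] > -5 <-> (3*val != -2 and 2*e > 3).
Before w := 3*val - 8: arr[e + 1] > -5 <-> (3*val != -2 and 2*e > 3)
Before w := e + 5: arr[e + 1] > -5 <-> (3*val != -2 and 2*e > 3)
Before e := e: arr[e + 1] > -5 <-> (3*val != -2 and 2*e > 3)
The weakest precondition is arr[e + 1] > -5 <-> (3*val != -2 and 2*e > 3).
Check whether (not (arr[2] > -5)) and e = 4 implies it.
Countermodel: at the initial state arr = {[2] = -5, [5] = -17427, elsewhere -5}, e = 4, val = 0, the precondition holds but the weakest precondition fails.
Answer: invalid


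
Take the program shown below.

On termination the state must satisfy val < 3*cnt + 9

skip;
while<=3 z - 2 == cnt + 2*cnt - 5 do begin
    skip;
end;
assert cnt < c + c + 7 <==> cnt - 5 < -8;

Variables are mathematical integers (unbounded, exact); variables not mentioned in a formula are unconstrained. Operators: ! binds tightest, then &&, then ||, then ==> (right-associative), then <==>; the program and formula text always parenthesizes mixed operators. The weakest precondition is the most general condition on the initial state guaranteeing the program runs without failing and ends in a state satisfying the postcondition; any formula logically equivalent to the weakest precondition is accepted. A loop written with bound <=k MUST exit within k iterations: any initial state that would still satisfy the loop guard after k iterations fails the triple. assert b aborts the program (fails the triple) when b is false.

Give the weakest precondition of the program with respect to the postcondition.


Working backward. After the program, val < 3*cnt + 9 must hold.
Before assert cnt < c + c + 7 <==> cnt - 5 < -8: (cnt < 2*c + 7 <==> cnt < -3) && val < 3*cnt + 9
Before the loop (bound <=3), unroll the exhaustion recursion (WP_0 = exit-now case; WP_j = one more guarded iteration, up to j = 3):
  WP_0: (!(z == 3*cnt - 3)) && (cnt < 2*c + 7 <==> cnt < -3) && val < 3*cnt + 9
  WP_1: (z == 3*cnt - 3 ==> ((!(z == 3*cnt - 3)) && (cnt < 2*c + 7 <==> cnt < -3) && val < 3*cnt + 9)) && ((!(z == 3*cnt - 3)) ==> ((cnt < 2*c + 7 <==> cnt < -3) && val < 3*cnt + 9))
  WP_2: (z == 3*cnt - 3 ==> ((z == 3*cnt - 3 ==> ((!(z == 3*cnt - 3)) && (cnt < 2*c + 7 <==> cnt < -3) && val < 3*cnt + 9)) && ((!(z == 3*cnt - 3)) ==> ((cnt < 2*c + 7 <==> cnt < -3) && val < 3*cnt + 9)))) && ((!(z == 3*cnt - 3)) ==> ((cnt < 2*c + 7 <==> cnt < -3) && val < 3*cnt + 9))
  WP_3: (z == 3*cnt - 3 ==> ((z == 3*cnt - 3 ==> ((z == 3*cnt - 3 ==> ((!(z == 3*cnt - 3)) && (cnt < 2*c + 7 <==> cnt < -3) && val < 3*cnt + 9)) && ((!(z == 3*cnt - 3)) ==> ((cnt < 2*c + 7 <==> cnt < -3) && val < 3*cnt + 9)))) && ((!(z == 3*cnt - 3)) ==> ((cnt < 2*c + 7 <==> cnt < -3) && val < 3*cnt + 9)))) && ((!(z == 3*cnt - 3)) ==> ((cnt < 2*c + 7 <==> cnt < -3) && val < 3*cnt + 9))
So before the loop: (z == 3*cnt - 3 ==> ((z == 3*cnt - 3 ==> ((z == 3*cnt - 3 ==> ((!(z == 3*cnt - 3)) && (cnt < 2*c + 7 <==> cnt < -3) && val < 3*cnt + 9)) && ((!(z == 3*cnt - 3)) ==> ((cnt < 2*c + 7 <==> cnt < -3) && val < 3*cnt + 9)))) && ((!(z == 3*cnt - 3)) ==> ((cnt < 2*c + 7 <==> cnt < -3) && val < 3*cnt + 9)))) && ((!(z == 3*cnt - 3)) ==> ((cnt < 2*c + 7 <==> cnt < -3) && val < 3*cnt + 9))
Before skip: (z == 3*cnt - 3 ==> ((z == 3*cnt - 3 ==> ((z == 3*cnt - 3 ==> ((!(z == 3*cnt - 3)) && (cnt < 2*c + 7 <==> cnt < -3) && val < 3*cnt + 9)) && ((!(z == 3*cnt - 3)) ==> ((cnt < 2*c + 7 <==> cnt < -3) && val < 3*cnt + 9)))) && ((!(z == 3*cnt - 3)) ==> ((cnt < 2*c + 7 <==> cnt < -3) && val < 3*cnt + 9)))) && ((!(z == 3*cnt - 3)) ==> ((cnt < 2*c + 7 <==> cnt < -3) && val < 3*cnt + 9))
Answer: WP = (z == 3*cnt - 3 ==> ((z == 3*cnt - 3 ==> ((z == 3*cnt - 3 ==> ((!(z == 3*cnt - 3)) && (cnt < 2*c + 7 <==> cnt < -3) && val < 3*cnt + 9)) && ((!(z == 3*cnt - 3)) ==> ((cnt < 2*c + 7 <==> cnt < -3) && val < 3*cnt + 9)))) && ((!(z == 3*cnt - 3)) ==> ((cnt < 2*c + 7 <==> cnt < -3) && val < 3*cnt + 9)))) && ((!(z == 3*cnt - 3)) ==> ((cnt < 2*c + 7 <==> cnt < -3) && val < 3*cnt + 9))


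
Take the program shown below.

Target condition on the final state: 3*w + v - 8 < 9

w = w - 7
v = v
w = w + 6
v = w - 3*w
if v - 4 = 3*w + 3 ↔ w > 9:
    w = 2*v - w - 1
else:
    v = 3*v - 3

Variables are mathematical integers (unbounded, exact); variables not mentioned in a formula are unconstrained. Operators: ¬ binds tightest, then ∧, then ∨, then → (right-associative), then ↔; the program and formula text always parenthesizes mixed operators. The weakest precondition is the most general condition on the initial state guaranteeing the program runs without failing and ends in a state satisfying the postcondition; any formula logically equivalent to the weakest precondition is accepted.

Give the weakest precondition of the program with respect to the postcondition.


Working backward. After the program, the postcondition 3*w + v - 8 < 9 must hold; in canonical form it is v + 3*w < 17.
Then branch requires 7*v < 3*w + 20; else branch requires 3*v + 3*w < 20.
Before the if: ((v = 3*w + 7 ↔ w > 9) → 7*v < 3*w + 20) ∧ ((¬(v = 3*w + 7 ↔ w > 9)) → 3*v + 3*w < 20)
Before v := w - 3*w: ((5*w = -7 ↔ w > 9) → 17*w > -20) ∧ ((¬(5*w = -7 ↔ w > 9)) → 3*w > -20)
Before w := w + 6: ((5*w = -37 ↔ w > 3) → 17*w > -122) ∧ ((¬(5*w = -37 ↔ w > 3)) → 3*w > -38)
Before v := v: ((5*w = -37 ↔ w > 3) → 17*w > -122) ∧ ((¬(5*w = -37 ↔ w > 3)) → 3*w > -38)
Before w := w - 7: ((5*w = -2 ↔ w > 10) → 17*w > -3) ∧ ((¬(5*w = -2 ↔ w > 10)) → 3*w > -17)
Answer: WP = ((5*w = -2 ↔ w > 10) → 17*w > -3) ∧ ((¬(5*w = -2 ↔ w > 10)) → 3*w > -17)
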